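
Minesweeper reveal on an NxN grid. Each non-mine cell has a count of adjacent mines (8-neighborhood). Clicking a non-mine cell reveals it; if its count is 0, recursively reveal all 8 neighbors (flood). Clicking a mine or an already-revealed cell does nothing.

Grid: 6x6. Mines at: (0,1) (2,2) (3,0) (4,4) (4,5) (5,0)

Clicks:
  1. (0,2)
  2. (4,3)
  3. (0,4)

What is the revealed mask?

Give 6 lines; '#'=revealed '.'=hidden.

Click 1 (0,2) count=1: revealed 1 new [(0,2)] -> total=1
Click 2 (4,3) count=1: revealed 1 new [(4,3)] -> total=2
Click 3 (0,4) count=0: revealed 13 new [(0,3) (0,4) (0,5) (1,2) (1,3) (1,4) (1,5) (2,3) (2,4) (2,5) (3,3) (3,4) (3,5)] -> total=15

Answer: ..####
..####
...###
...###
...#..
......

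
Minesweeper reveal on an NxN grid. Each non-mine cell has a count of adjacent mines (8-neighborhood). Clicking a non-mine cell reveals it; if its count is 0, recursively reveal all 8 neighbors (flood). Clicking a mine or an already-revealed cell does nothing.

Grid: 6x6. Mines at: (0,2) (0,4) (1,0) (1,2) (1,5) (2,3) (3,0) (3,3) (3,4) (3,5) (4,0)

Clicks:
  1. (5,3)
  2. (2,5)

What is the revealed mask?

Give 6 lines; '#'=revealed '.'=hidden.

Answer: ......
......
.....#
......
.#####
.#####

Derivation:
Click 1 (5,3) count=0: revealed 10 new [(4,1) (4,2) (4,3) (4,4) (4,5) (5,1) (5,2) (5,3) (5,4) (5,5)] -> total=10
Click 2 (2,5) count=3: revealed 1 new [(2,5)] -> total=11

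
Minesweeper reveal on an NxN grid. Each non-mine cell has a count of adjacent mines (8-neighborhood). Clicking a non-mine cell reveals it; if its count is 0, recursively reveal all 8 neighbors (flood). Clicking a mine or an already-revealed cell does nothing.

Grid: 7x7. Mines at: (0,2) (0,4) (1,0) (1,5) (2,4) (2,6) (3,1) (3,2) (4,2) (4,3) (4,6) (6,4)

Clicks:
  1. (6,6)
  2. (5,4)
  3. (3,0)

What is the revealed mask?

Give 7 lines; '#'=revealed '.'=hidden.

Click 1 (6,6) count=0: revealed 4 new [(5,5) (5,6) (6,5) (6,6)] -> total=4
Click 2 (5,4) count=2: revealed 1 new [(5,4)] -> total=5
Click 3 (3,0) count=1: revealed 1 new [(3,0)] -> total=6

Answer: .......
.......
.......
#......
.......
....###
.....##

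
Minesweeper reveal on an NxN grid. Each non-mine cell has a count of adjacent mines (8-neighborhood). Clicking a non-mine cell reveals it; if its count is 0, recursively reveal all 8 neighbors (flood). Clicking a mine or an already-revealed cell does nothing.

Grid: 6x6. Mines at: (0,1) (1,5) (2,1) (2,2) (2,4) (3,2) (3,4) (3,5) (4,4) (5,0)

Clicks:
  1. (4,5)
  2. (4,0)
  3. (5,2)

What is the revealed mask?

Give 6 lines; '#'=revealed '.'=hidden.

Answer: ......
......
......
......
####.#
.###..

Derivation:
Click 1 (4,5) count=3: revealed 1 new [(4,5)] -> total=1
Click 2 (4,0) count=1: revealed 1 new [(4,0)] -> total=2
Click 3 (5,2) count=0: revealed 6 new [(4,1) (4,2) (4,3) (5,1) (5,2) (5,3)] -> total=8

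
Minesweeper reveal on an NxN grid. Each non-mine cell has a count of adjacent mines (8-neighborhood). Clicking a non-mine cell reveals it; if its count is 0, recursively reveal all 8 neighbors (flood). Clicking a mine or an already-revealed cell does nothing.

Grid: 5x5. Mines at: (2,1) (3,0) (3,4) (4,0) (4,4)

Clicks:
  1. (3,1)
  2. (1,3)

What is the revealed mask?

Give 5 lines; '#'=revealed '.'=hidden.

Answer: #####
#####
..###
.#...
.....

Derivation:
Click 1 (3,1) count=3: revealed 1 new [(3,1)] -> total=1
Click 2 (1,3) count=0: revealed 13 new [(0,0) (0,1) (0,2) (0,3) (0,4) (1,0) (1,1) (1,2) (1,3) (1,4) (2,2) (2,3) (2,4)] -> total=14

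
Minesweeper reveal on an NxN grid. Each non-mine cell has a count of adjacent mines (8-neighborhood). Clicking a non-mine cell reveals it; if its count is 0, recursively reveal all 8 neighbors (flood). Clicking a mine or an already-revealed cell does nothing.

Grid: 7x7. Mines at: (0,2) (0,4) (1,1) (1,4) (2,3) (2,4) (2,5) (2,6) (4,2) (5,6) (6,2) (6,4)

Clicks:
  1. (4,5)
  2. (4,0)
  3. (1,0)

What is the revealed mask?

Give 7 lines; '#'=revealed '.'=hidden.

Answer: .......
#......
##.....
##.....
##...#.
##.....
##.....

Derivation:
Click 1 (4,5) count=1: revealed 1 new [(4,5)] -> total=1
Click 2 (4,0) count=0: revealed 10 new [(2,0) (2,1) (3,0) (3,1) (4,0) (4,1) (5,0) (5,1) (6,0) (6,1)] -> total=11
Click 3 (1,0) count=1: revealed 1 new [(1,0)] -> total=12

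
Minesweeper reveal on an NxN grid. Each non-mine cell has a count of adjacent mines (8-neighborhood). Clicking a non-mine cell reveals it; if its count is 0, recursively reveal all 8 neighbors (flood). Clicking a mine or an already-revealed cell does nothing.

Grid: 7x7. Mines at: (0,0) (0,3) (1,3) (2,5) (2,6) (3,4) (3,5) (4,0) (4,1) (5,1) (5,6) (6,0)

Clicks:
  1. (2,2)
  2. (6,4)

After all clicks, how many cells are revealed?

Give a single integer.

Answer: 13

Derivation:
Click 1 (2,2) count=1: revealed 1 new [(2,2)] -> total=1
Click 2 (6,4) count=0: revealed 12 new [(4,2) (4,3) (4,4) (4,5) (5,2) (5,3) (5,4) (5,5) (6,2) (6,3) (6,4) (6,5)] -> total=13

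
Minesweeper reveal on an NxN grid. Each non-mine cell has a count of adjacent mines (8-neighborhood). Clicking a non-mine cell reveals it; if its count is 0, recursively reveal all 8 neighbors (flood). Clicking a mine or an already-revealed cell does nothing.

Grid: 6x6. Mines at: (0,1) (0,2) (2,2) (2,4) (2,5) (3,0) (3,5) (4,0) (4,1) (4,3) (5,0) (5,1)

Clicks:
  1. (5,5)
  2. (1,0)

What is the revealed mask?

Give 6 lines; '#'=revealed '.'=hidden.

Click 1 (5,5) count=0: revealed 4 new [(4,4) (4,5) (5,4) (5,5)] -> total=4
Click 2 (1,0) count=1: revealed 1 new [(1,0)] -> total=5

Answer: ......
#.....
......
......
....##
....##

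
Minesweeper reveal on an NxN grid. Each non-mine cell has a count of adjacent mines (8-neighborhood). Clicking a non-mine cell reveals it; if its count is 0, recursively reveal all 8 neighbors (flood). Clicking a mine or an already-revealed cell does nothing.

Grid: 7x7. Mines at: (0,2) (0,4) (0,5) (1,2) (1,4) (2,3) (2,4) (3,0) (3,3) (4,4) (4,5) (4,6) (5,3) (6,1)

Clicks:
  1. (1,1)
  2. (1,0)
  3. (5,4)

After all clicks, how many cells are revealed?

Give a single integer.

Click 1 (1,1) count=2: revealed 1 new [(1,1)] -> total=1
Click 2 (1,0) count=0: revealed 5 new [(0,0) (0,1) (1,0) (2,0) (2,1)] -> total=6
Click 3 (5,4) count=3: revealed 1 new [(5,4)] -> total=7

Answer: 7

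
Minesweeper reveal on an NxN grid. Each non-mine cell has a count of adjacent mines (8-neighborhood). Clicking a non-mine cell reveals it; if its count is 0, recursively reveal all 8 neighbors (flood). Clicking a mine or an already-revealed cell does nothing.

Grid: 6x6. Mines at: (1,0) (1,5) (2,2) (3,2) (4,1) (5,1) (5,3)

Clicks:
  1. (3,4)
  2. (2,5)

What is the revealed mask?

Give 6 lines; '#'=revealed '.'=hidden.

Click 1 (3,4) count=0: revealed 11 new [(2,3) (2,4) (2,5) (3,3) (3,4) (3,5) (4,3) (4,4) (4,5) (5,4) (5,5)] -> total=11
Click 2 (2,5) count=1: revealed 0 new [(none)] -> total=11

Answer: ......
......
...###
...###
...###
....##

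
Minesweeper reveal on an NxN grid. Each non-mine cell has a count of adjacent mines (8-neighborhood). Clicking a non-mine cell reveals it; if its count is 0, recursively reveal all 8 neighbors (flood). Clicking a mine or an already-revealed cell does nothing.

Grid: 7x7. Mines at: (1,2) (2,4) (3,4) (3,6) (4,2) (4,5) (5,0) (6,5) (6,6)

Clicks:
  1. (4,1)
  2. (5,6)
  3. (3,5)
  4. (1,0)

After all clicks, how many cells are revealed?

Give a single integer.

Click 1 (4,1) count=2: revealed 1 new [(4,1)] -> total=1
Click 2 (5,6) count=3: revealed 1 new [(5,6)] -> total=2
Click 3 (3,5) count=4: revealed 1 new [(3,5)] -> total=3
Click 4 (1,0) count=0: revealed 9 new [(0,0) (0,1) (1,0) (1,1) (2,0) (2,1) (3,0) (3,1) (4,0)] -> total=12

Answer: 12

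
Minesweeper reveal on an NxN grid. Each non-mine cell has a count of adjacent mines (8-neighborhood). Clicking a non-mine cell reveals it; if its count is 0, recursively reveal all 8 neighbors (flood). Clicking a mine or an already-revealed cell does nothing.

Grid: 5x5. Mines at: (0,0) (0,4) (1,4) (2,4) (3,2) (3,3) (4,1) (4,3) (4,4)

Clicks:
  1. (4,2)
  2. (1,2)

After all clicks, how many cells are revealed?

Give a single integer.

Click 1 (4,2) count=4: revealed 1 new [(4,2)] -> total=1
Click 2 (1,2) count=0: revealed 9 new [(0,1) (0,2) (0,3) (1,1) (1,2) (1,3) (2,1) (2,2) (2,3)] -> total=10

Answer: 10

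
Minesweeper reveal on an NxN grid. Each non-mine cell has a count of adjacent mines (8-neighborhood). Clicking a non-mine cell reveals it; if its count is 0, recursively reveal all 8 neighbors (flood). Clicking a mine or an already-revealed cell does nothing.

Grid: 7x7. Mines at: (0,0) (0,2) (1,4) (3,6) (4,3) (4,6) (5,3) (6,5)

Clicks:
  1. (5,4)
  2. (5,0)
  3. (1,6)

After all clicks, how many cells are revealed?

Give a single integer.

Answer: 28

Derivation:
Click 1 (5,4) count=3: revealed 1 new [(5,4)] -> total=1
Click 2 (5,0) count=0: revealed 21 new [(1,0) (1,1) (1,2) (1,3) (2,0) (2,1) (2,2) (2,3) (3,0) (3,1) (3,2) (3,3) (4,0) (4,1) (4,2) (5,0) (5,1) (5,2) (6,0) (6,1) (6,2)] -> total=22
Click 3 (1,6) count=0: revealed 6 new [(0,5) (0,6) (1,5) (1,6) (2,5) (2,6)] -> total=28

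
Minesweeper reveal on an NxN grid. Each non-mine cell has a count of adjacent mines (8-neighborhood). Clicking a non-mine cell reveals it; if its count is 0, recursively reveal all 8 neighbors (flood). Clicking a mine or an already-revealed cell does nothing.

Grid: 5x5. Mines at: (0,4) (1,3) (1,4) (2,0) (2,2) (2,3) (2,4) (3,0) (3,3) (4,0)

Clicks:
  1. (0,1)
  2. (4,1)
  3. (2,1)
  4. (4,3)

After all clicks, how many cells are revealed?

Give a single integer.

Answer: 9

Derivation:
Click 1 (0,1) count=0: revealed 6 new [(0,0) (0,1) (0,2) (1,0) (1,1) (1,2)] -> total=6
Click 2 (4,1) count=2: revealed 1 new [(4,1)] -> total=7
Click 3 (2,1) count=3: revealed 1 new [(2,1)] -> total=8
Click 4 (4,3) count=1: revealed 1 new [(4,3)] -> total=9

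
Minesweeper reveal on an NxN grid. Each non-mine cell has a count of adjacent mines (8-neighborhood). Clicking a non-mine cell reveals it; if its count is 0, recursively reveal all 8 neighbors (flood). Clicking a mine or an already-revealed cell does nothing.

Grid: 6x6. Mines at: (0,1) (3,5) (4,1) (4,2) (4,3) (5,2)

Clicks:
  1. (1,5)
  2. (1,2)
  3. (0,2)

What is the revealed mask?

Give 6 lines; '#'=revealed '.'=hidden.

Click 1 (1,5) count=0: revealed 21 new [(0,2) (0,3) (0,4) (0,5) (1,0) (1,1) (1,2) (1,3) (1,4) (1,5) (2,0) (2,1) (2,2) (2,3) (2,4) (2,5) (3,0) (3,1) (3,2) (3,3) (3,4)] -> total=21
Click 2 (1,2) count=1: revealed 0 new [(none)] -> total=21
Click 3 (0,2) count=1: revealed 0 new [(none)] -> total=21

Answer: ..####
######
######
#####.
......
......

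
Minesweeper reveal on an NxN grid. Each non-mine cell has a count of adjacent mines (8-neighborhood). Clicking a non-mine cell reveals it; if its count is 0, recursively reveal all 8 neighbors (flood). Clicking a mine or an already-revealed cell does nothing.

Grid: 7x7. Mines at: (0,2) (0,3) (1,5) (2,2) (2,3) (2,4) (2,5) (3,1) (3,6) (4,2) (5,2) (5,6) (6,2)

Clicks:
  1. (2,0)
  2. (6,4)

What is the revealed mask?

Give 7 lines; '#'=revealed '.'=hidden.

Answer: .......
.......
#......
...###.
...###.
...###.
...###.

Derivation:
Click 1 (2,0) count=1: revealed 1 new [(2,0)] -> total=1
Click 2 (6,4) count=0: revealed 12 new [(3,3) (3,4) (3,5) (4,3) (4,4) (4,5) (5,3) (5,4) (5,5) (6,3) (6,4) (6,5)] -> total=13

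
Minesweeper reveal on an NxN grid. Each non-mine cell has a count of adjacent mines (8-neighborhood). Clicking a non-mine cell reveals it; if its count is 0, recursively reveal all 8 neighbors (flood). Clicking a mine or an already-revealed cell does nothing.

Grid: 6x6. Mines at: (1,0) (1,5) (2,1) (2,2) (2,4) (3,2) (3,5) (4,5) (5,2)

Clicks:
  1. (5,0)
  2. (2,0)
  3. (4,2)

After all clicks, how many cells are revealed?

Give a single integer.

Click 1 (5,0) count=0: revealed 6 new [(3,0) (3,1) (4,0) (4,1) (5,0) (5,1)] -> total=6
Click 2 (2,0) count=2: revealed 1 new [(2,0)] -> total=7
Click 3 (4,2) count=2: revealed 1 new [(4,2)] -> total=8

Answer: 8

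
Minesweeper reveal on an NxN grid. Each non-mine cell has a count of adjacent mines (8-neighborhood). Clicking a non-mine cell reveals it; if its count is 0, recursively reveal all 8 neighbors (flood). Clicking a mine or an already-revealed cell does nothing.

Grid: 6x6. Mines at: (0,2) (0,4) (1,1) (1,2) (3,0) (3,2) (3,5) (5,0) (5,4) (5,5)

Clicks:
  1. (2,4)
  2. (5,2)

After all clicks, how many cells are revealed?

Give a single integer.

Answer: 7

Derivation:
Click 1 (2,4) count=1: revealed 1 new [(2,4)] -> total=1
Click 2 (5,2) count=0: revealed 6 new [(4,1) (4,2) (4,3) (5,1) (5,2) (5,3)] -> total=7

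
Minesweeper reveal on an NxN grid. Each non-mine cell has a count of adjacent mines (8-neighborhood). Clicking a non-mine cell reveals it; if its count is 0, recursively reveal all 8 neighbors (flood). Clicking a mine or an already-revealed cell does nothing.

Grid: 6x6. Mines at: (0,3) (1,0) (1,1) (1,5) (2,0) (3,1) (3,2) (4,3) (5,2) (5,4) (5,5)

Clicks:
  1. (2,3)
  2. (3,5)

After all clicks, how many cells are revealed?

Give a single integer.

Click 1 (2,3) count=1: revealed 1 new [(2,3)] -> total=1
Click 2 (3,5) count=0: revealed 6 new [(2,4) (2,5) (3,4) (3,5) (4,4) (4,5)] -> total=7

Answer: 7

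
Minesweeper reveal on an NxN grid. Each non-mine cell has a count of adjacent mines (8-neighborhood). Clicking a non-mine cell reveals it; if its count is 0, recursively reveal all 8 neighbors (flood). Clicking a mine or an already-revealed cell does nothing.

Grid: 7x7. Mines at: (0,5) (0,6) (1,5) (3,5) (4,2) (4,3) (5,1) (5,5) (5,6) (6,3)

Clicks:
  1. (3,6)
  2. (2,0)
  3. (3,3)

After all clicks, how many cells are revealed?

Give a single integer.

Answer: 23

Derivation:
Click 1 (3,6) count=1: revealed 1 new [(3,6)] -> total=1
Click 2 (2,0) count=0: revealed 22 new [(0,0) (0,1) (0,2) (0,3) (0,4) (1,0) (1,1) (1,2) (1,3) (1,4) (2,0) (2,1) (2,2) (2,3) (2,4) (3,0) (3,1) (3,2) (3,3) (3,4) (4,0) (4,1)] -> total=23
Click 3 (3,3) count=2: revealed 0 new [(none)] -> total=23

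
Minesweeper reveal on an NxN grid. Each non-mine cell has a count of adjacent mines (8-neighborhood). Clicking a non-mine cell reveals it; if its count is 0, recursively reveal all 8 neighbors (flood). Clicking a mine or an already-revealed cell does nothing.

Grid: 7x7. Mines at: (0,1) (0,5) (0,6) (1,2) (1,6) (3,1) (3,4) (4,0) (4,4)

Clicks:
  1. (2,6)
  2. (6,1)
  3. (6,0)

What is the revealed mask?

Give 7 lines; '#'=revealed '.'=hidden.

Answer: .......
.......
.....##
.....##
.###.##
#######
#######

Derivation:
Click 1 (2,6) count=1: revealed 1 new [(2,6)] -> total=1
Click 2 (6,1) count=0: revealed 22 new [(2,5) (3,5) (3,6) (4,1) (4,2) (4,3) (4,5) (4,6) (5,0) (5,1) (5,2) (5,3) (5,4) (5,5) (5,6) (6,0) (6,1) (6,2) (6,3) (6,4) (6,5) (6,6)] -> total=23
Click 3 (6,0) count=0: revealed 0 new [(none)] -> total=23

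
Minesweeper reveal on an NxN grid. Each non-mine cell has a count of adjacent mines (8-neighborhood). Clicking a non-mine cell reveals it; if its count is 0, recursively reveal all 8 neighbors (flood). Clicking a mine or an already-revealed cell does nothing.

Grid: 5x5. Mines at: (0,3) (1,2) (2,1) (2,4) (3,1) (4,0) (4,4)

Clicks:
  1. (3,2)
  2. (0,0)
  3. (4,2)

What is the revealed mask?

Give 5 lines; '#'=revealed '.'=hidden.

Click 1 (3,2) count=2: revealed 1 new [(3,2)] -> total=1
Click 2 (0,0) count=0: revealed 4 new [(0,0) (0,1) (1,0) (1,1)] -> total=5
Click 3 (4,2) count=1: revealed 1 new [(4,2)] -> total=6

Answer: ##...
##...
.....
..#..
..#..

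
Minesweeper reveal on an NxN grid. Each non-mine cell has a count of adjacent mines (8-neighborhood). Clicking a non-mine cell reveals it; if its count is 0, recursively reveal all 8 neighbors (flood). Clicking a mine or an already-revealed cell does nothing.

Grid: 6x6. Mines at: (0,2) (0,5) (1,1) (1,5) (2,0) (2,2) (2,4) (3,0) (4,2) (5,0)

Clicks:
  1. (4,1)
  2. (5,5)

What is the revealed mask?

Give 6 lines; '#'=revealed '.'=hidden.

Click 1 (4,1) count=3: revealed 1 new [(4,1)] -> total=1
Click 2 (5,5) count=0: revealed 9 new [(3,3) (3,4) (3,5) (4,3) (4,4) (4,5) (5,3) (5,4) (5,5)] -> total=10

Answer: ......
......
......
...###
.#.###
...###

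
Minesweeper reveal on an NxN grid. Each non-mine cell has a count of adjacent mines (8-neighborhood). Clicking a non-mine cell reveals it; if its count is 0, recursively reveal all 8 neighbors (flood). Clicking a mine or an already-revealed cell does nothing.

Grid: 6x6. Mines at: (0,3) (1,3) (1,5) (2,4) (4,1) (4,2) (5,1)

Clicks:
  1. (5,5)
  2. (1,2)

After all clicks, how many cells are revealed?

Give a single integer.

Click 1 (5,5) count=0: revealed 9 new [(3,3) (3,4) (3,5) (4,3) (4,4) (4,5) (5,3) (5,4) (5,5)] -> total=9
Click 2 (1,2) count=2: revealed 1 new [(1,2)] -> total=10

Answer: 10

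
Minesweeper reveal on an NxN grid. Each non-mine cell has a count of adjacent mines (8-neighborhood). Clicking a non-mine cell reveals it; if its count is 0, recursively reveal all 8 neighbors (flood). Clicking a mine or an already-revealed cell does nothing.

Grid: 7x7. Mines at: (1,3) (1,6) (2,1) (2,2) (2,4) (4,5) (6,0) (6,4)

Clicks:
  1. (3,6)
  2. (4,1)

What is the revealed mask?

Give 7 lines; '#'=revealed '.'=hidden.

Answer: .......
.......
.......
#####.#
#####..
#####..
.###...

Derivation:
Click 1 (3,6) count=1: revealed 1 new [(3,6)] -> total=1
Click 2 (4,1) count=0: revealed 18 new [(3,0) (3,1) (3,2) (3,3) (3,4) (4,0) (4,1) (4,2) (4,3) (4,4) (5,0) (5,1) (5,2) (5,3) (5,4) (6,1) (6,2) (6,3)] -> total=19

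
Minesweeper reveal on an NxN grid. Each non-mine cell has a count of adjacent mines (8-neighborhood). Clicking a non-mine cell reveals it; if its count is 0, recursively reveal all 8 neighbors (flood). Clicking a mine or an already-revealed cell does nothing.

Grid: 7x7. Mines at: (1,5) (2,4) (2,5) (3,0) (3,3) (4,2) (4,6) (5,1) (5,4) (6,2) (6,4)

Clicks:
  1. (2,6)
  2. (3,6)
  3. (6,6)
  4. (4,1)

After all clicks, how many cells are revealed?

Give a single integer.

Click 1 (2,6) count=2: revealed 1 new [(2,6)] -> total=1
Click 2 (3,6) count=2: revealed 1 new [(3,6)] -> total=2
Click 3 (6,6) count=0: revealed 4 new [(5,5) (5,6) (6,5) (6,6)] -> total=6
Click 4 (4,1) count=3: revealed 1 new [(4,1)] -> total=7

Answer: 7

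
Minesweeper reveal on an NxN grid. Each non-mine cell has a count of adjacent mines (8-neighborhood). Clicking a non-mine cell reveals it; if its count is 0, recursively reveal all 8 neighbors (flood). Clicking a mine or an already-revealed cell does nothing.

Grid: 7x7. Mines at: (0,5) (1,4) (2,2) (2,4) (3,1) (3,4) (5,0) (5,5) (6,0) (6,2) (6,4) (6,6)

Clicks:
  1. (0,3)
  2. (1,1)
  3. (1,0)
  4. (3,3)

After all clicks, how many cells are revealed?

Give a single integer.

Answer: 11

Derivation:
Click 1 (0,3) count=1: revealed 1 new [(0,3)] -> total=1
Click 2 (1,1) count=1: revealed 1 new [(1,1)] -> total=2
Click 3 (1,0) count=0: revealed 8 new [(0,0) (0,1) (0,2) (1,0) (1,2) (1,3) (2,0) (2,1)] -> total=10
Click 4 (3,3) count=3: revealed 1 new [(3,3)] -> total=11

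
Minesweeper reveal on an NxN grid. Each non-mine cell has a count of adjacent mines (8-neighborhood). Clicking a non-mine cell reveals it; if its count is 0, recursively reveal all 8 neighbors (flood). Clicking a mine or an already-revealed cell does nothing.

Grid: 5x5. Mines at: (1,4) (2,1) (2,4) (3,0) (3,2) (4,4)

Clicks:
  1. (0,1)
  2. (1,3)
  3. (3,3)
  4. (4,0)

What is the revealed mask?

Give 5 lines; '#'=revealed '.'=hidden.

Click 1 (0,1) count=0: revealed 8 new [(0,0) (0,1) (0,2) (0,3) (1,0) (1,1) (1,2) (1,3)] -> total=8
Click 2 (1,3) count=2: revealed 0 new [(none)] -> total=8
Click 3 (3,3) count=3: revealed 1 new [(3,3)] -> total=9
Click 4 (4,0) count=1: revealed 1 new [(4,0)] -> total=10

Answer: ####.
####.
.....
...#.
#....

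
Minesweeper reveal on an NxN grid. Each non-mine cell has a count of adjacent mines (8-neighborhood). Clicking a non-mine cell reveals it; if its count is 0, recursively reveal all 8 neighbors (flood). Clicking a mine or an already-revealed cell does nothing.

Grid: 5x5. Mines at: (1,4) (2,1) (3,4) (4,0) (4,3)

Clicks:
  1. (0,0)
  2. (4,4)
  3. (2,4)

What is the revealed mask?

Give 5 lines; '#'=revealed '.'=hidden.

Answer: ####.
####.
....#
.....
....#

Derivation:
Click 1 (0,0) count=0: revealed 8 new [(0,0) (0,1) (0,2) (0,3) (1,0) (1,1) (1,2) (1,3)] -> total=8
Click 2 (4,4) count=2: revealed 1 new [(4,4)] -> total=9
Click 3 (2,4) count=2: revealed 1 new [(2,4)] -> total=10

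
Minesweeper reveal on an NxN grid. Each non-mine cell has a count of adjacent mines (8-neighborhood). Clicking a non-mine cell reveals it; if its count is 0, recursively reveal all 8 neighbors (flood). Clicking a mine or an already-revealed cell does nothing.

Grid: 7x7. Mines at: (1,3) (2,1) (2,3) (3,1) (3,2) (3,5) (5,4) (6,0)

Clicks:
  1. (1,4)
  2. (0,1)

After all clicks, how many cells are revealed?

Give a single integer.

Click 1 (1,4) count=2: revealed 1 new [(1,4)] -> total=1
Click 2 (0,1) count=0: revealed 6 new [(0,0) (0,1) (0,2) (1,0) (1,1) (1,2)] -> total=7

Answer: 7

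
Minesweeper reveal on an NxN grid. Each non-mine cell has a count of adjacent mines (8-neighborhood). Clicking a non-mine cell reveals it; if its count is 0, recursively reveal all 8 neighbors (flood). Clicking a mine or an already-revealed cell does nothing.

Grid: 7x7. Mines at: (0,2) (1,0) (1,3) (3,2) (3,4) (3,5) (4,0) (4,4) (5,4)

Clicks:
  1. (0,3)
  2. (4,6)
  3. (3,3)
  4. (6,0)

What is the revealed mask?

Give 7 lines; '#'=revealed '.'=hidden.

Answer: ...#...
.......
.......
...#...
.###..#
####...
####...

Derivation:
Click 1 (0,3) count=2: revealed 1 new [(0,3)] -> total=1
Click 2 (4,6) count=1: revealed 1 new [(4,6)] -> total=2
Click 3 (3,3) count=3: revealed 1 new [(3,3)] -> total=3
Click 4 (6,0) count=0: revealed 11 new [(4,1) (4,2) (4,3) (5,0) (5,1) (5,2) (5,3) (6,0) (6,1) (6,2) (6,3)] -> total=14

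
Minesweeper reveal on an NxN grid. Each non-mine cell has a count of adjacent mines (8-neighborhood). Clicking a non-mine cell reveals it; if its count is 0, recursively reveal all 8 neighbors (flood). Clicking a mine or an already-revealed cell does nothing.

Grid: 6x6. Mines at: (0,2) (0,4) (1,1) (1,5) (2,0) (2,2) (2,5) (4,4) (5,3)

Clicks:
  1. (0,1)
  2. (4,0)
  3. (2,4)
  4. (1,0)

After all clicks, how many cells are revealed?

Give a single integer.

Click 1 (0,1) count=2: revealed 1 new [(0,1)] -> total=1
Click 2 (4,0) count=0: revealed 9 new [(3,0) (3,1) (3,2) (4,0) (4,1) (4,2) (5,0) (5,1) (5,2)] -> total=10
Click 3 (2,4) count=2: revealed 1 new [(2,4)] -> total=11
Click 4 (1,0) count=2: revealed 1 new [(1,0)] -> total=12

Answer: 12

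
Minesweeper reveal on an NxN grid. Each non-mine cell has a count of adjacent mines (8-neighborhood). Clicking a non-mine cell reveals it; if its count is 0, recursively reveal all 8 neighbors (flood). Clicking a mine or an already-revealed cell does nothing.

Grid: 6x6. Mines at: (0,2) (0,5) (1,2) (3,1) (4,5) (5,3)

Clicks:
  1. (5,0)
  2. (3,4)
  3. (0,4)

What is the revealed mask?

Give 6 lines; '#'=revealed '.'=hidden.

Answer: ....#.
......
......
....#.
###...
###...

Derivation:
Click 1 (5,0) count=0: revealed 6 new [(4,0) (4,1) (4,2) (5,0) (5,1) (5,2)] -> total=6
Click 2 (3,4) count=1: revealed 1 new [(3,4)] -> total=7
Click 3 (0,4) count=1: revealed 1 new [(0,4)] -> total=8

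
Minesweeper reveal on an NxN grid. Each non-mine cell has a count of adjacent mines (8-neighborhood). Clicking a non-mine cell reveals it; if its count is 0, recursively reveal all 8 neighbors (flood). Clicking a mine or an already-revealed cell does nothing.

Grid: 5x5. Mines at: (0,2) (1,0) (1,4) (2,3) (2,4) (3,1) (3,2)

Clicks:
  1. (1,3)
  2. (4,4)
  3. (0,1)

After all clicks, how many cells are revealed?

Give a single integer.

Answer: 6

Derivation:
Click 1 (1,3) count=4: revealed 1 new [(1,3)] -> total=1
Click 2 (4,4) count=0: revealed 4 new [(3,3) (3,4) (4,3) (4,4)] -> total=5
Click 3 (0,1) count=2: revealed 1 new [(0,1)] -> total=6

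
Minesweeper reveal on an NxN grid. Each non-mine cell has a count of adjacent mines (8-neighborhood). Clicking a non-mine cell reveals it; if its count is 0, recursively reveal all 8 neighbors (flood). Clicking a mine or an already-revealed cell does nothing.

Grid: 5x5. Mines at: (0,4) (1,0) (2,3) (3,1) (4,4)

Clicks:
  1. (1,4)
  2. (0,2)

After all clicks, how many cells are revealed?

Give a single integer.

Click 1 (1,4) count=2: revealed 1 new [(1,4)] -> total=1
Click 2 (0,2) count=0: revealed 6 new [(0,1) (0,2) (0,3) (1,1) (1,2) (1,3)] -> total=7

Answer: 7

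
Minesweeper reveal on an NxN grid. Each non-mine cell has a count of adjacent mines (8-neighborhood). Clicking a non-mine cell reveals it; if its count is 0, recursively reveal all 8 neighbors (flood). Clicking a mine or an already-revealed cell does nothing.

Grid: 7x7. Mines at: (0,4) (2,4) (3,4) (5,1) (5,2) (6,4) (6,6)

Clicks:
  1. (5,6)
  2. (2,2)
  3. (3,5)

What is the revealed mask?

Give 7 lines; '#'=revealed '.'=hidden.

Answer: ####...
####...
####...
####.#.
####...
......#
.......

Derivation:
Click 1 (5,6) count=1: revealed 1 new [(5,6)] -> total=1
Click 2 (2,2) count=0: revealed 20 new [(0,0) (0,1) (0,2) (0,3) (1,0) (1,1) (1,2) (1,3) (2,0) (2,1) (2,2) (2,3) (3,0) (3,1) (3,2) (3,3) (4,0) (4,1) (4,2) (4,3)] -> total=21
Click 3 (3,5) count=2: revealed 1 new [(3,5)] -> total=22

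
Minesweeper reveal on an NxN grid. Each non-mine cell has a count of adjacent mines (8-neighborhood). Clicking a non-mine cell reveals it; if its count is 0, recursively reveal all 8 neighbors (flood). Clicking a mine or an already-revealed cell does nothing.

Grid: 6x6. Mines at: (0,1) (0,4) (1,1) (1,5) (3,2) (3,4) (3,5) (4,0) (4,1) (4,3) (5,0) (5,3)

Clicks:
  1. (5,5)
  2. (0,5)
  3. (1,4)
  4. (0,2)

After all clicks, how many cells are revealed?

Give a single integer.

Answer: 7

Derivation:
Click 1 (5,5) count=0: revealed 4 new [(4,4) (4,5) (5,4) (5,5)] -> total=4
Click 2 (0,5) count=2: revealed 1 new [(0,5)] -> total=5
Click 3 (1,4) count=2: revealed 1 new [(1,4)] -> total=6
Click 4 (0,2) count=2: revealed 1 new [(0,2)] -> total=7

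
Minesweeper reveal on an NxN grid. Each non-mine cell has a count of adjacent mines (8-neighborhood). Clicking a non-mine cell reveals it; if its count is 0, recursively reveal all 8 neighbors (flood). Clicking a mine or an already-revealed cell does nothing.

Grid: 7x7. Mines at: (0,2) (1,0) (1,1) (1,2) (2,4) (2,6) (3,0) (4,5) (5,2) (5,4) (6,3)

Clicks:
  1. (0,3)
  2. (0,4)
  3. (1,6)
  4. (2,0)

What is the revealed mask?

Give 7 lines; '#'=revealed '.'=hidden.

Answer: ...####
...####
#......
.......
.......
.......
.......

Derivation:
Click 1 (0,3) count=2: revealed 1 new [(0,3)] -> total=1
Click 2 (0,4) count=0: revealed 7 new [(0,4) (0,5) (0,6) (1,3) (1,4) (1,5) (1,6)] -> total=8
Click 3 (1,6) count=1: revealed 0 new [(none)] -> total=8
Click 4 (2,0) count=3: revealed 1 new [(2,0)] -> total=9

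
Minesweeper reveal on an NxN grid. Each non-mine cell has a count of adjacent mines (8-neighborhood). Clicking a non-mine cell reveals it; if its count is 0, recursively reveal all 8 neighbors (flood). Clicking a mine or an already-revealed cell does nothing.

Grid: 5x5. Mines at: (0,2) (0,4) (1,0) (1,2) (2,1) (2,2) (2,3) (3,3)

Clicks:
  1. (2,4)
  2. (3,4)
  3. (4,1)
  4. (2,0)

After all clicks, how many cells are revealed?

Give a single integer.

Answer: 9

Derivation:
Click 1 (2,4) count=2: revealed 1 new [(2,4)] -> total=1
Click 2 (3,4) count=2: revealed 1 new [(3,4)] -> total=2
Click 3 (4,1) count=0: revealed 6 new [(3,0) (3,1) (3,2) (4,0) (4,1) (4,2)] -> total=8
Click 4 (2,0) count=2: revealed 1 new [(2,0)] -> total=9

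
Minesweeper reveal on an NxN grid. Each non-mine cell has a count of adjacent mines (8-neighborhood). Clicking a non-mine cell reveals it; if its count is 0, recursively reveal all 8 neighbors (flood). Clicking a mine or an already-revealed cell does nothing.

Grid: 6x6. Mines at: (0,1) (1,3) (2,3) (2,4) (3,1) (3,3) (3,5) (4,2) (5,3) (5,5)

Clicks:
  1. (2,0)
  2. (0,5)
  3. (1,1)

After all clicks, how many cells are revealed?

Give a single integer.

Click 1 (2,0) count=1: revealed 1 new [(2,0)] -> total=1
Click 2 (0,5) count=0: revealed 4 new [(0,4) (0,5) (1,4) (1,5)] -> total=5
Click 3 (1,1) count=1: revealed 1 new [(1,1)] -> total=6

Answer: 6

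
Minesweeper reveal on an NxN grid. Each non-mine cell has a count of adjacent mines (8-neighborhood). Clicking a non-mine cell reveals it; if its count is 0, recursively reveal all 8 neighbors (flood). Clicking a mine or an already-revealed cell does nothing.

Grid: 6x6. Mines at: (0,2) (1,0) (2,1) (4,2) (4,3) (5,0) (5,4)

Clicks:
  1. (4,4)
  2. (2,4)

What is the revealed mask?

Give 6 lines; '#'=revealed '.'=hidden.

Click 1 (4,4) count=2: revealed 1 new [(4,4)] -> total=1
Click 2 (2,4) count=0: revealed 16 new [(0,3) (0,4) (0,5) (1,2) (1,3) (1,4) (1,5) (2,2) (2,3) (2,4) (2,5) (3,2) (3,3) (3,4) (3,5) (4,5)] -> total=17

Answer: ...###
..####
..####
..####
....##
......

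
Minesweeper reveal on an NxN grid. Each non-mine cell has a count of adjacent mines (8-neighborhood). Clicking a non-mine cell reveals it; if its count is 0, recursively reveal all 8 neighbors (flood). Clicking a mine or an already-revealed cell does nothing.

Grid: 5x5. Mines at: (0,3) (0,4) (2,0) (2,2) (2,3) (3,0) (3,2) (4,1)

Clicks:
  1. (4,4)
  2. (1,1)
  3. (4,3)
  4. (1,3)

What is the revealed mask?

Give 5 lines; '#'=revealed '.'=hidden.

Answer: .....
.#.#.
.....
...##
...##

Derivation:
Click 1 (4,4) count=0: revealed 4 new [(3,3) (3,4) (4,3) (4,4)] -> total=4
Click 2 (1,1) count=2: revealed 1 new [(1,1)] -> total=5
Click 3 (4,3) count=1: revealed 0 new [(none)] -> total=5
Click 4 (1,3) count=4: revealed 1 new [(1,3)] -> total=6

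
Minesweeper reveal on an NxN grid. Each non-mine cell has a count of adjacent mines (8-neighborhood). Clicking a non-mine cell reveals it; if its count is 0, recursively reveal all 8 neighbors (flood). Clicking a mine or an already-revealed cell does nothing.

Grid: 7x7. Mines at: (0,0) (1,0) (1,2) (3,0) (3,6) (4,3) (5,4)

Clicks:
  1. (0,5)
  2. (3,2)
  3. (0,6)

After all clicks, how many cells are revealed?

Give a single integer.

Click 1 (0,5) count=0: revealed 15 new [(0,3) (0,4) (0,5) (0,6) (1,3) (1,4) (1,5) (1,6) (2,3) (2,4) (2,5) (2,6) (3,3) (3,4) (3,5)] -> total=15
Click 2 (3,2) count=1: revealed 1 new [(3,2)] -> total=16
Click 3 (0,6) count=0: revealed 0 new [(none)] -> total=16

Answer: 16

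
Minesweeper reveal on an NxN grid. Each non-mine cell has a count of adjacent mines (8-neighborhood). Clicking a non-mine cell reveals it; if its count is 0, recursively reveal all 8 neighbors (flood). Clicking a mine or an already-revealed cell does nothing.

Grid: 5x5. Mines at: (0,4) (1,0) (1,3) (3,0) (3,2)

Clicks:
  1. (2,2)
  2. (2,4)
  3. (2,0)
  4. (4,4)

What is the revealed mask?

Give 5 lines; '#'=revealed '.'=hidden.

Answer: .....
.....
#.###
...##
...##

Derivation:
Click 1 (2,2) count=2: revealed 1 new [(2,2)] -> total=1
Click 2 (2,4) count=1: revealed 1 new [(2,4)] -> total=2
Click 3 (2,0) count=2: revealed 1 new [(2,0)] -> total=3
Click 4 (4,4) count=0: revealed 5 new [(2,3) (3,3) (3,4) (4,3) (4,4)] -> total=8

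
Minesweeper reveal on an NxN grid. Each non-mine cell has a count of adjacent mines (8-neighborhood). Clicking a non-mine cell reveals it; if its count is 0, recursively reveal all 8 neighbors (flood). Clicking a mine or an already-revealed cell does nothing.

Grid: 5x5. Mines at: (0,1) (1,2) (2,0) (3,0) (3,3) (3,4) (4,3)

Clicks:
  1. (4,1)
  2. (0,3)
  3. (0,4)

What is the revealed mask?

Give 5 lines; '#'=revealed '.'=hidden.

Answer: ...##
...##
...##
.....
.#...

Derivation:
Click 1 (4,1) count=1: revealed 1 new [(4,1)] -> total=1
Click 2 (0,3) count=1: revealed 1 new [(0,3)] -> total=2
Click 3 (0,4) count=0: revealed 5 new [(0,4) (1,3) (1,4) (2,3) (2,4)] -> total=7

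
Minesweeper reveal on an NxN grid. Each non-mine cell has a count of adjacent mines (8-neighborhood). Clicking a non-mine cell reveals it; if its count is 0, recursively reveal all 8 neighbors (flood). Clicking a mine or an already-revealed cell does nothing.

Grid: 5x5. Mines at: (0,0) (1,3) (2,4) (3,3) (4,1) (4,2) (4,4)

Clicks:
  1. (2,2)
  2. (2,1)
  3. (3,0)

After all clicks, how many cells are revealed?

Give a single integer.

Click 1 (2,2) count=2: revealed 1 new [(2,2)] -> total=1
Click 2 (2,1) count=0: revealed 8 new [(1,0) (1,1) (1,2) (2,0) (2,1) (3,0) (3,1) (3,2)] -> total=9
Click 3 (3,0) count=1: revealed 0 new [(none)] -> total=9

Answer: 9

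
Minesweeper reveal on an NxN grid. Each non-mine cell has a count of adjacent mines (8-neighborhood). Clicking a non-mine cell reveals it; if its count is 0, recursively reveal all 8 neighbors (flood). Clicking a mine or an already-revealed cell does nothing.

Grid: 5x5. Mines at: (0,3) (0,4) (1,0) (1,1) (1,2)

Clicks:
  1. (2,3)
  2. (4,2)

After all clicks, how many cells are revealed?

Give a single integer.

Click 1 (2,3) count=1: revealed 1 new [(2,3)] -> total=1
Click 2 (4,2) count=0: revealed 16 new [(1,3) (1,4) (2,0) (2,1) (2,2) (2,4) (3,0) (3,1) (3,2) (3,3) (3,4) (4,0) (4,1) (4,2) (4,3) (4,4)] -> total=17

Answer: 17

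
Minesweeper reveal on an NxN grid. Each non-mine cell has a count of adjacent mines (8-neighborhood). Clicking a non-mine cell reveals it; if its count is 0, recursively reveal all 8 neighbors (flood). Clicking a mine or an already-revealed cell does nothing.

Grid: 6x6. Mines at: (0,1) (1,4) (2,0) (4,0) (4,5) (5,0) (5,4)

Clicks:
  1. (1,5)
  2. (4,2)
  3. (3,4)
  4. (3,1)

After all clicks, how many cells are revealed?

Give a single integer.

Answer: 19

Derivation:
Click 1 (1,5) count=1: revealed 1 new [(1,5)] -> total=1
Click 2 (4,2) count=0: revealed 18 new [(1,1) (1,2) (1,3) (2,1) (2,2) (2,3) (2,4) (3,1) (3,2) (3,3) (3,4) (4,1) (4,2) (4,3) (4,4) (5,1) (5,2) (5,3)] -> total=19
Click 3 (3,4) count=1: revealed 0 new [(none)] -> total=19
Click 4 (3,1) count=2: revealed 0 new [(none)] -> total=19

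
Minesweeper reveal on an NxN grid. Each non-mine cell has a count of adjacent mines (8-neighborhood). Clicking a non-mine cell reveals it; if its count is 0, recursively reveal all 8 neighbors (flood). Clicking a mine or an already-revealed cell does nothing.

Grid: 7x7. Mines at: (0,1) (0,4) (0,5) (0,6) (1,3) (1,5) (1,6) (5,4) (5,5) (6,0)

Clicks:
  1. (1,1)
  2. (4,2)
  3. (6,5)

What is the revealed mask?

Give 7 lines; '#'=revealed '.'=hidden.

Answer: .......
###....
#######
#######
#######
####...
.###.#.

Derivation:
Click 1 (1,1) count=1: revealed 1 new [(1,1)] -> total=1
Click 2 (4,2) count=0: revealed 30 new [(1,0) (1,2) (2,0) (2,1) (2,2) (2,3) (2,4) (2,5) (2,6) (3,0) (3,1) (3,2) (3,3) (3,4) (3,5) (3,6) (4,0) (4,1) (4,2) (4,3) (4,4) (4,5) (4,6) (5,0) (5,1) (5,2) (5,3) (6,1) (6,2) (6,3)] -> total=31
Click 3 (6,5) count=2: revealed 1 new [(6,5)] -> total=32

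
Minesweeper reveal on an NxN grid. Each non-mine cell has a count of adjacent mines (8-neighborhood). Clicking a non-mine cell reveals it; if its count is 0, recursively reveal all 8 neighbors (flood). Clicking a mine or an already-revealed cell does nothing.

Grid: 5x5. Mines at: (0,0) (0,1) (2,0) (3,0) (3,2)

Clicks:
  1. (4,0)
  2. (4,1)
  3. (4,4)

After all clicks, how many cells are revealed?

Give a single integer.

Answer: 15

Derivation:
Click 1 (4,0) count=1: revealed 1 new [(4,0)] -> total=1
Click 2 (4,1) count=2: revealed 1 new [(4,1)] -> total=2
Click 3 (4,4) count=0: revealed 13 new [(0,2) (0,3) (0,4) (1,2) (1,3) (1,4) (2,2) (2,3) (2,4) (3,3) (3,4) (4,3) (4,4)] -> total=15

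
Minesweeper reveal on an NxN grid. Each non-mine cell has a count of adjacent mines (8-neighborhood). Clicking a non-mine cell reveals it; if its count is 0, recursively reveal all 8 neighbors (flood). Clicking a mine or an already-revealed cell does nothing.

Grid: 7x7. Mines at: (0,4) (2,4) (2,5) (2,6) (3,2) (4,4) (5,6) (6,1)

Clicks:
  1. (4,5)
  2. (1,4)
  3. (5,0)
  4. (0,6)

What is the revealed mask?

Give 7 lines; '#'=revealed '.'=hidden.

Click 1 (4,5) count=2: revealed 1 new [(4,5)] -> total=1
Click 2 (1,4) count=3: revealed 1 new [(1,4)] -> total=2
Click 3 (5,0) count=1: revealed 1 new [(5,0)] -> total=3
Click 4 (0,6) count=0: revealed 4 new [(0,5) (0,6) (1,5) (1,6)] -> total=7

Answer: .....##
....###
.......
.......
.....#.
#......
.......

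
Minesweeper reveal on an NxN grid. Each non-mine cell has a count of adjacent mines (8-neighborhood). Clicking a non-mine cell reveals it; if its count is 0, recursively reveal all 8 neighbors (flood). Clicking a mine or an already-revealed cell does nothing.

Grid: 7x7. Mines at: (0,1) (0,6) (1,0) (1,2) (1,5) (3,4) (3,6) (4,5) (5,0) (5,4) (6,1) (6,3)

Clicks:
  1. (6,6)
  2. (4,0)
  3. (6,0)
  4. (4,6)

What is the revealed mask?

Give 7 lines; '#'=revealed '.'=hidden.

Click 1 (6,6) count=0: revealed 4 new [(5,5) (5,6) (6,5) (6,6)] -> total=4
Click 2 (4,0) count=1: revealed 1 new [(4,0)] -> total=5
Click 3 (6,0) count=2: revealed 1 new [(6,0)] -> total=6
Click 4 (4,6) count=2: revealed 1 new [(4,6)] -> total=7

Answer: .......
.......
.......
.......
#.....#
.....##
#....##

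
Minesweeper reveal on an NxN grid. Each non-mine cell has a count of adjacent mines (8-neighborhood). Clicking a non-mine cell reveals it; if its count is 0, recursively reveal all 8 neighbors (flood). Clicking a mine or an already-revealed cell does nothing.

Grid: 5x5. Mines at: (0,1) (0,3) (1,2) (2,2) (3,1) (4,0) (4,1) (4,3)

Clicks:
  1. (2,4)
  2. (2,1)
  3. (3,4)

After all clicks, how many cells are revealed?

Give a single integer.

Answer: 7

Derivation:
Click 1 (2,4) count=0: revealed 6 new [(1,3) (1,4) (2,3) (2,4) (3,3) (3,4)] -> total=6
Click 2 (2,1) count=3: revealed 1 new [(2,1)] -> total=7
Click 3 (3,4) count=1: revealed 0 new [(none)] -> total=7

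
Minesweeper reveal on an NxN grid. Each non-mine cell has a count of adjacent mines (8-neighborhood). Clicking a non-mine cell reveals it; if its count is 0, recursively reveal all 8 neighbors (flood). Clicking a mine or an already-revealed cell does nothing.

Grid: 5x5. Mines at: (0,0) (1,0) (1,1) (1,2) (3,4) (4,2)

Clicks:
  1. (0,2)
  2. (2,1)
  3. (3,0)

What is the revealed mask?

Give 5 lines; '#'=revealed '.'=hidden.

Click 1 (0,2) count=2: revealed 1 new [(0,2)] -> total=1
Click 2 (2,1) count=3: revealed 1 new [(2,1)] -> total=2
Click 3 (3,0) count=0: revealed 5 new [(2,0) (3,0) (3,1) (4,0) (4,1)] -> total=7

Answer: ..#..
.....
##...
##...
##...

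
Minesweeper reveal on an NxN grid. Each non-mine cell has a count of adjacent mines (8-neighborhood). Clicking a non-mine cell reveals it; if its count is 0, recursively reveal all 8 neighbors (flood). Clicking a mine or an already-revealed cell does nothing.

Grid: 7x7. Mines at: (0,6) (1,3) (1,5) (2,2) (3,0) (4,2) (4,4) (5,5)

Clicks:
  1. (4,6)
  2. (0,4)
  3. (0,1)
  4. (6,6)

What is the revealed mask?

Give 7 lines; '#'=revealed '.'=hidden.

Click 1 (4,6) count=1: revealed 1 new [(4,6)] -> total=1
Click 2 (0,4) count=2: revealed 1 new [(0,4)] -> total=2
Click 3 (0,1) count=0: revealed 8 new [(0,0) (0,1) (0,2) (1,0) (1,1) (1,2) (2,0) (2,1)] -> total=10
Click 4 (6,6) count=1: revealed 1 new [(6,6)] -> total=11

Answer: ###.#..
###....
##.....
.......
......#
.......
......#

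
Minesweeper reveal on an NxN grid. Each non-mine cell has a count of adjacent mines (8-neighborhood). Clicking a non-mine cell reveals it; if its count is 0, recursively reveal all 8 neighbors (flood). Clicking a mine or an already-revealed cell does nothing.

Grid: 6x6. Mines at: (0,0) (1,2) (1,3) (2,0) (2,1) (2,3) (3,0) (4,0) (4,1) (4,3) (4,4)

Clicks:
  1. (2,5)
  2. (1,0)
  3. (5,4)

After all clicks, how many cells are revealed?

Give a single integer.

Click 1 (2,5) count=0: revealed 8 new [(0,4) (0,5) (1,4) (1,5) (2,4) (2,5) (3,4) (3,5)] -> total=8
Click 2 (1,0) count=3: revealed 1 new [(1,0)] -> total=9
Click 3 (5,4) count=2: revealed 1 new [(5,4)] -> total=10

Answer: 10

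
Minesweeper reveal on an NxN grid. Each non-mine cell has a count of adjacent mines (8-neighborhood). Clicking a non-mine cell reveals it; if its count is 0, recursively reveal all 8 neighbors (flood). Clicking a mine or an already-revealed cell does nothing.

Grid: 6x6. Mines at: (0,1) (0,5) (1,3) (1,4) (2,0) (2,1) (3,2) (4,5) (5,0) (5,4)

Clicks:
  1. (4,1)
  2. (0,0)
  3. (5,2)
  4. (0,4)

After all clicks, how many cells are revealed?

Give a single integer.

Answer: 8

Derivation:
Click 1 (4,1) count=2: revealed 1 new [(4,1)] -> total=1
Click 2 (0,0) count=1: revealed 1 new [(0,0)] -> total=2
Click 3 (5,2) count=0: revealed 5 new [(4,2) (4,3) (5,1) (5,2) (5,3)] -> total=7
Click 4 (0,4) count=3: revealed 1 new [(0,4)] -> total=8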